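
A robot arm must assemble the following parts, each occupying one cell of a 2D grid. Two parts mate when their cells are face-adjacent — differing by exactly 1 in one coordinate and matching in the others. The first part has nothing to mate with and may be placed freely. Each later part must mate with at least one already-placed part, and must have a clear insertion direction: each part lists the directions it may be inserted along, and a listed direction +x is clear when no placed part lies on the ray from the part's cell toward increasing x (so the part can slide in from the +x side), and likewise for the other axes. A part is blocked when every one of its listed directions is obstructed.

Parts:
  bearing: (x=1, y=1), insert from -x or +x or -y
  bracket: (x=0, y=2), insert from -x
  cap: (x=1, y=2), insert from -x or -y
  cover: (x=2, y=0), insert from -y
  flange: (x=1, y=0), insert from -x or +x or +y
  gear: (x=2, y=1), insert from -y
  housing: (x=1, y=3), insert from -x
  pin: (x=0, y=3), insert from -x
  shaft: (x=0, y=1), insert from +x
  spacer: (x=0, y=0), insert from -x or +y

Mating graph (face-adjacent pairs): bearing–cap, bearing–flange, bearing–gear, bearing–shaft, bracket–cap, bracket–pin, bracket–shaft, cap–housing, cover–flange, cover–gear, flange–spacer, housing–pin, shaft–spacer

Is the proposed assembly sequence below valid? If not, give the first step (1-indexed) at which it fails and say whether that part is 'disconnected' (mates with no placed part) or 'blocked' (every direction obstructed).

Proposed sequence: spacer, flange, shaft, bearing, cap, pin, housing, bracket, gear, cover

Invalid at step 6 (disconnected)

1. spacer@(0, 0) [-x clear] — {spacer}
2. flange@(1, 0) [+x clear] — {flange, spacer}
3. shaft@(0, 1) [+x clear] — {flange, shaft, spacer}
4. bearing@(1, 1) [+x clear] — {bearing, flange, shaft, spacer}
5. cap@(1, 2) [-x clear] — {bearing, cap, flange, shaft, spacer}
6. pin@(0, 3) — no placed neighbour ⇒ disconnected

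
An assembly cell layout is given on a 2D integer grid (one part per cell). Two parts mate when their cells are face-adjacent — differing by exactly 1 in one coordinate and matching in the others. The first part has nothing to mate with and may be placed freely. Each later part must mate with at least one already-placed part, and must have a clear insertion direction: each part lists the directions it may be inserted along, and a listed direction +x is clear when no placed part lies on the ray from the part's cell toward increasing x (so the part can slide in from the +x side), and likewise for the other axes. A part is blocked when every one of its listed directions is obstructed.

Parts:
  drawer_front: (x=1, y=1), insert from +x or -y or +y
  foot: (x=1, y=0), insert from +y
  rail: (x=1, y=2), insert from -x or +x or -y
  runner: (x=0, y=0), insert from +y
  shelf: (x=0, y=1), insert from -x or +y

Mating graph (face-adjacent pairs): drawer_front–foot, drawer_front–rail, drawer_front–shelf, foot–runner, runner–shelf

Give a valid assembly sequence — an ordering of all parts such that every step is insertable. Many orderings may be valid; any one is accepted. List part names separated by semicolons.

runner; foot; shelf; drawer_front; rail

1. runner@(0, 0) [+y clear] — {runner}
2. foot@(1, 0) [+y clear] — {foot, runner}
3. shelf@(0, 1) [-x clear] — {foot, runner, shelf}
4. drawer_front@(1, 1) [+x clear] — {drawer_front, foot, runner, shelf}
5. rail@(1, 2) [-x clear] — {drawer_front, foot, rail, runner, shelf}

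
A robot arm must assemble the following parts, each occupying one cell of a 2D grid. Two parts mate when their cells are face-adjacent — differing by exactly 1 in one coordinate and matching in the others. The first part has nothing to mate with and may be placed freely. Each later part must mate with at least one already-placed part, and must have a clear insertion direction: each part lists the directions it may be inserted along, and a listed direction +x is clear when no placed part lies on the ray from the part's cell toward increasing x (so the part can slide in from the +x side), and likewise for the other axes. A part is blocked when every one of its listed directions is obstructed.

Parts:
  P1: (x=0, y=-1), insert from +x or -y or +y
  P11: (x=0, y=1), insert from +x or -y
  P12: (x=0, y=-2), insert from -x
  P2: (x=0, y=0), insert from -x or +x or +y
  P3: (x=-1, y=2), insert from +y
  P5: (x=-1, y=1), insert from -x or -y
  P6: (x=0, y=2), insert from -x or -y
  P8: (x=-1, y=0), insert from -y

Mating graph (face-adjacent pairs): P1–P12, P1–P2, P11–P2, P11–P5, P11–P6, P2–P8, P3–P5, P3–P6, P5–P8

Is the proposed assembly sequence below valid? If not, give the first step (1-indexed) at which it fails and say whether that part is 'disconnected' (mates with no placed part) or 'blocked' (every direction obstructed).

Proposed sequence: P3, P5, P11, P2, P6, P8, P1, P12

1. P3@(-1, 2) [+y clear] — {P3}
2. P5@(-1, 1) [-x clear] — {P3, P5}
3. P11@(0, 1) [+x clear] — {P11, P3, P5}
4. P2@(0, 0) [-x clear] — {P11, P2, P3, P5}
5. P6@(0, 2) — -x/-y all obstructed ⇒ blocked

Invalid at step 5 (blocked)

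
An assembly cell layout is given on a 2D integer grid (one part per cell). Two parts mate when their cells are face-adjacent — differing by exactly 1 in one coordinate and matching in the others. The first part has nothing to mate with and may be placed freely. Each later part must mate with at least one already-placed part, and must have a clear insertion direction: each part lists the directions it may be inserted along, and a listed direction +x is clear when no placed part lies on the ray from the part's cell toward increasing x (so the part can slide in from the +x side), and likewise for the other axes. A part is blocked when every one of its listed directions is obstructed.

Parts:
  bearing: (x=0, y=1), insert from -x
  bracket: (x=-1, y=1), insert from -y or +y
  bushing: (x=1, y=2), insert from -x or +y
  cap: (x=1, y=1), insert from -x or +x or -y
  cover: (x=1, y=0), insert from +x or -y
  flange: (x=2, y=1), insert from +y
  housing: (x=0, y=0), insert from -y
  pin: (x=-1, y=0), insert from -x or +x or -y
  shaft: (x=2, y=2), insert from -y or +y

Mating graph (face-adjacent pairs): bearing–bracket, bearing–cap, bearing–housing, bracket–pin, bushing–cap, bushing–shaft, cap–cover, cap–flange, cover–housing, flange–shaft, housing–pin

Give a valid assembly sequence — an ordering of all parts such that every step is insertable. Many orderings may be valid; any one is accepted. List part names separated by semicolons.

cover; cap; flange; shaft; bushing; housing; bearing; bracket; pin

1. cover@(1, 0) [+x clear] — {cover}
2. cap@(1, 1) [-x clear] — {cap, cover}
3. flange@(2, 1) [+y clear] — {cap, cover, flange}
4. shaft@(2, 2) [+y clear] — {cap, cover, flange, shaft}
5. bushing@(1, 2) [-x clear] — {bushing, cap, cover, flange, shaft}
6. housing@(0, 0) [-y clear] — {bushing, cap, cover, flange, housing, shaft}
7. bearing@(0, 1) [-x clear] — {bearing, bushing, cap, cover, flange, housing, shaft}
8. bracket@(-1, 1) [-y clear] — {bearing, bracket, bushing, cap, cover, flange, housing, shaft}
9. pin@(-1, 0) [-x clear] — {bearing, bracket, bushing, cap, cover, flange, housing, pin, shaft}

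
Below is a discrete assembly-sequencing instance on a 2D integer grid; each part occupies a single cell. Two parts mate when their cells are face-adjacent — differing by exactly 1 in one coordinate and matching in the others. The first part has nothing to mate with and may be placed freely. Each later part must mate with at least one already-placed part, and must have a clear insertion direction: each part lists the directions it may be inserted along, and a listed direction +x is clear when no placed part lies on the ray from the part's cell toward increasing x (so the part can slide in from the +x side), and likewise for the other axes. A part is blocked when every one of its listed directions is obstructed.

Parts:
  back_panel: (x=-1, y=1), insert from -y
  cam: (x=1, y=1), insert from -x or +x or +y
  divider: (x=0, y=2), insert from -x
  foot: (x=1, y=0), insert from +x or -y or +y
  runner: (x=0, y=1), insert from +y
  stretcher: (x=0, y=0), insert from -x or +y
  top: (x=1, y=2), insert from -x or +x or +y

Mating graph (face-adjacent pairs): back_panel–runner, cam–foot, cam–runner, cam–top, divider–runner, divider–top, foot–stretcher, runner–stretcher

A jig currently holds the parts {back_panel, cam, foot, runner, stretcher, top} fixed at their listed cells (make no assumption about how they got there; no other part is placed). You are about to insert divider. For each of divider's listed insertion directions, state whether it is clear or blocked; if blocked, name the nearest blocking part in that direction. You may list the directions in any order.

-x: clear

-x: ray from divider(0, 2) has no placed part ⇒ clear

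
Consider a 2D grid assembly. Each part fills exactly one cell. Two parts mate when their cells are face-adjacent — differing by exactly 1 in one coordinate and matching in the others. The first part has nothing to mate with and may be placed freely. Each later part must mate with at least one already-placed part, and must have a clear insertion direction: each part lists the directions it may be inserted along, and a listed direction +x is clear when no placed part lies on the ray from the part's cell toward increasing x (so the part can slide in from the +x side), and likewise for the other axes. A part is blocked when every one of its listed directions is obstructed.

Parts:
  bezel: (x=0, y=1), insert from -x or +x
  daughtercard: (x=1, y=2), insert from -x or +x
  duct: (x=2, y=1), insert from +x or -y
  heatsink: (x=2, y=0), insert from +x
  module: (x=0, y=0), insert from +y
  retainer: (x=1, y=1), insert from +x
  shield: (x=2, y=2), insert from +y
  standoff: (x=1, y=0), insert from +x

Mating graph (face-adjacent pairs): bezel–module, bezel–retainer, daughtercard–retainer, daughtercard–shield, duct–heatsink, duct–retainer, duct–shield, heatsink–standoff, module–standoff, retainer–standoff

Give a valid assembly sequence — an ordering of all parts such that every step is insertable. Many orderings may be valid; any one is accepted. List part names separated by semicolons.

retainer; daughtercard; duct; standoff; heatsink; shield; module; bezel

1. retainer@(1, 1) [+x clear] — {retainer}
2. daughtercard@(1, 2) [-x clear] — {daughtercard, retainer}
3. duct@(2, 1) [+x clear] — {daughtercard, duct, retainer}
4. standoff@(1, 0) [+x clear] — {daughtercard, duct, retainer, standoff}
5. heatsink@(2, 0) [+x clear] — {daughtercard, duct, heatsink, retainer, standoff}
6. shield@(2, 2) [+y clear] — {daughtercard, duct, heatsink, retainer, shield, standoff}
7. module@(0, 0) [+y clear] — {daughtercard, duct, heatsink, module, retainer, shield, standoff}
8. bezel@(0, 1) [-x clear] — {bezel, daughtercard, duct, heatsink, module, retainer, shield, standoff}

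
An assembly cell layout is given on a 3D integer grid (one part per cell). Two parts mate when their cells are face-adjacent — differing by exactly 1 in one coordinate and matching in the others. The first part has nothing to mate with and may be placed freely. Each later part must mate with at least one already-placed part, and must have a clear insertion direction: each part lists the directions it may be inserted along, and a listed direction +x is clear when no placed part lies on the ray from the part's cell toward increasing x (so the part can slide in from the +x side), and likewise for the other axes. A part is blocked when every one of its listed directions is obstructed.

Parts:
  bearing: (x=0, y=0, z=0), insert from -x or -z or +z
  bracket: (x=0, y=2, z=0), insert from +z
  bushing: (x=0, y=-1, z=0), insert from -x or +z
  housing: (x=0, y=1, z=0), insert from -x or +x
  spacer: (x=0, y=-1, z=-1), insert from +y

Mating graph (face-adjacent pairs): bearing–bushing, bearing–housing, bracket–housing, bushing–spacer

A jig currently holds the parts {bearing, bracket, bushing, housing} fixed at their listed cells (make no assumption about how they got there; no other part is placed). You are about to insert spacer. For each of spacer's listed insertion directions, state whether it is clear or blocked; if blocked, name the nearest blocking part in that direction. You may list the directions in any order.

+y: clear

+y: ray from spacer(0, -1, -1) has no placed part ⇒ clear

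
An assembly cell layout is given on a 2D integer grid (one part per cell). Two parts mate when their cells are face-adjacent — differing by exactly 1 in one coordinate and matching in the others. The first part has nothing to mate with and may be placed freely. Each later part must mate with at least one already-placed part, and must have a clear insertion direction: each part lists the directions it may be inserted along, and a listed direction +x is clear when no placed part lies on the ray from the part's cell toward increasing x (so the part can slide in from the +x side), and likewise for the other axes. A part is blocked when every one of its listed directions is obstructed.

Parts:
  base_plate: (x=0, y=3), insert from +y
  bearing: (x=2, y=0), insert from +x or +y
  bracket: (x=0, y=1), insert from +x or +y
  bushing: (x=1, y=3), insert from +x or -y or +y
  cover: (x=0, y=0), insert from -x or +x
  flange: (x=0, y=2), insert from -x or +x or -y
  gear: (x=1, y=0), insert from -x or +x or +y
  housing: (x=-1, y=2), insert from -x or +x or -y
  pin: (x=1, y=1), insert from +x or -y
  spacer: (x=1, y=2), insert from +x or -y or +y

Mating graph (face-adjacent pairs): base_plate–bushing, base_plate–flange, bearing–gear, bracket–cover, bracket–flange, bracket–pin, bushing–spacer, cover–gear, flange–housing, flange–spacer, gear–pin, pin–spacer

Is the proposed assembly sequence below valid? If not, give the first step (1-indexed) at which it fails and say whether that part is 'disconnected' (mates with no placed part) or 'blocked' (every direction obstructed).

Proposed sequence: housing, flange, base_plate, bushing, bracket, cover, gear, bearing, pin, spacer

Valid

1. housing@(-1, 2) [-x clear] — {housing}
2. flange@(0, 2) [+x clear] — {flange, housing}
3. base_plate@(0, 3) [+y clear] — {base_plate, flange, housing}
4. bushing@(1, 3) [+x clear] — {base_plate, bushing, flange, housing}
5. bracket@(0, 1) [+x clear] — {base_plate, bracket, bushing, flange, housing}
6. cover@(0, 0) [-x clear] — {base_plate, bracket, bushing, cover, flange, housing}
7. gear@(1, 0) [+x clear] — {base_plate, bracket, bushing, cover, flange, gear, housing}
8. bearing@(2, 0) [+x clear] — {base_plate, bearing, bracket, bushing, cover, flange, gear, housing}
9. pin@(1, 1) [+x clear] — {base_plate, bearing, bracket, bushing, cover, flange, gear, housing, pin}
10. spacer@(1, 2) [+x clear] — {base_plate, bearing, bracket, bushing, cover, flange, gear, housing, pin, spacer}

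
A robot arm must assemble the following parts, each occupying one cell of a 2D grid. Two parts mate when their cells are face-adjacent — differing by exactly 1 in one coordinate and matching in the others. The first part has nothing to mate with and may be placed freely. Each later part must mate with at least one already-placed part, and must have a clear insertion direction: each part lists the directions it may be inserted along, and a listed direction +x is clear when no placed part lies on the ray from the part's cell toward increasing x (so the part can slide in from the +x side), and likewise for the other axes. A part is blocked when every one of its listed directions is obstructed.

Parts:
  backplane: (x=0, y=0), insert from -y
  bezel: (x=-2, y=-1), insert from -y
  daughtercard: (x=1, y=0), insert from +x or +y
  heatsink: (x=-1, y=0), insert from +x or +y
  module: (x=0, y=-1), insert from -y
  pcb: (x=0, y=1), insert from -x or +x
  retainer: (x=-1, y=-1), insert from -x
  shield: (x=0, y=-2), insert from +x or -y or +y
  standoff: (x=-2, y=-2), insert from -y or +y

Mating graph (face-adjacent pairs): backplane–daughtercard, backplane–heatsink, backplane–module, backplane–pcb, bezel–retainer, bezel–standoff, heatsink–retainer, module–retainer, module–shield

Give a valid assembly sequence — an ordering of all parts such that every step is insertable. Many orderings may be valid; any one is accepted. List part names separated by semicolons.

1. backplane@(0, 0) [-y clear] — {backplane}
2. daughtercard@(1, 0) [+x clear] — {backplane, daughtercard}
3. pcb@(0, 1) [-x clear] — {backplane, daughtercard, pcb}
4. heatsink@(-1, 0) [+y clear] — {backplane, daughtercard, heatsink, pcb}
5. retainer@(-1, -1) [-x clear] — {backplane, daughtercard, heatsink, pcb, retainer}
6. bezel@(-2, -1) [-y clear] — {backplane, bezel, daughtercard, heatsink, pcb, retainer}
7. standoff@(-2, -2) [-y clear] — {backplane, bezel, daughtercard, heatsink, pcb, retainer, standoff}
8. module@(0, -1) [-y clear] — {backplane, bezel, daughtercard, heatsink, module, pcb, retainer, standoff}
9. shield@(0, -2) [+x clear] — {backplane, bezel, daughtercard, heatsink, module, pcb, retainer, shield, standoff}

backplane; daughtercard; pcb; heatsink; retainer; bezel; standoff; module; shield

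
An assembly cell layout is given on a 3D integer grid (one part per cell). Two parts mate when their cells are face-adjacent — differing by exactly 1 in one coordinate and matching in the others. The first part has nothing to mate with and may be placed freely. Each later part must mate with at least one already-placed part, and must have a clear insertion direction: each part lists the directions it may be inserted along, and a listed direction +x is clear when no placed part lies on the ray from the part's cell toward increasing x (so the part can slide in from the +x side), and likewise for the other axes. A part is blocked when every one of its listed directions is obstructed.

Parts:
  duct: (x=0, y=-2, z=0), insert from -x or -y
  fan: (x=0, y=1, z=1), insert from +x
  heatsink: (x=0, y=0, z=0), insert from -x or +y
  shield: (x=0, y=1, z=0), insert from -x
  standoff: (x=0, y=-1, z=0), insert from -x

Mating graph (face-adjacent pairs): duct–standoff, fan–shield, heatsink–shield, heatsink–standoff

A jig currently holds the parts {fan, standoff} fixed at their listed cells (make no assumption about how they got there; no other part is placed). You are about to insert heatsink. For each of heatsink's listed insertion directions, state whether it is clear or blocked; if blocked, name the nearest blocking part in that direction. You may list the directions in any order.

-x: ray from heatsink(0, 0, 0) has no placed part ⇒ clear
+y: ray from heatsink(0, 0, 0) has no placed part ⇒ clear

+y: clear; -x: clear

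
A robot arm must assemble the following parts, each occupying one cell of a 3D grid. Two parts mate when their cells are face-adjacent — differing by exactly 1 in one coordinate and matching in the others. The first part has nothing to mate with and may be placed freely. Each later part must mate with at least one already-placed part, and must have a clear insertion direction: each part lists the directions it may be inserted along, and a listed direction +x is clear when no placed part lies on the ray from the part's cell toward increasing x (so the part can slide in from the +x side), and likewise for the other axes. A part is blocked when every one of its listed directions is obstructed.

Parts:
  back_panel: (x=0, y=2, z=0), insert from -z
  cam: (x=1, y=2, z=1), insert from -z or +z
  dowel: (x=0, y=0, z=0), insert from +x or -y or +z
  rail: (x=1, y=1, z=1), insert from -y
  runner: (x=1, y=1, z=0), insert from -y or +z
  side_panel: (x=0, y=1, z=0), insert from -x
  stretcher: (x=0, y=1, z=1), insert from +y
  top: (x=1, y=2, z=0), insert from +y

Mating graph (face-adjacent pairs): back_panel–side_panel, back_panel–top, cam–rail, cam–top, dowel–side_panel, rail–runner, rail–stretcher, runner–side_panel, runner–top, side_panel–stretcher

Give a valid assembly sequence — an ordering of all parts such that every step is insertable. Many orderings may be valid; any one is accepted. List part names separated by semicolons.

cam; rail; runner; stretcher; top; side_panel; dowel; back_panel

1. cam@(1, 2, 1) [-z clear] — {cam}
2. rail@(1, 1, 1) [-y clear] — {cam, rail}
3. runner@(1, 1, 0) [-y clear] — {cam, rail, runner}
4. stretcher@(0, 1, 1) [+y clear] — {cam, rail, runner, stretcher}
5. top@(1, 2, 0) [+y clear] — {cam, rail, runner, stretcher, top}
6. side_panel@(0, 1, 0) [-x clear] — {cam, rail, runner, side_panel, stretcher, top}
7. dowel@(0, 0, 0) [+x clear] — {cam, dowel, rail, runner, side_panel, stretcher, top}
8. back_panel@(0, 2, 0) [-z clear] — {back_panel, cam, dowel, rail, runner, side_panel, stretcher, top}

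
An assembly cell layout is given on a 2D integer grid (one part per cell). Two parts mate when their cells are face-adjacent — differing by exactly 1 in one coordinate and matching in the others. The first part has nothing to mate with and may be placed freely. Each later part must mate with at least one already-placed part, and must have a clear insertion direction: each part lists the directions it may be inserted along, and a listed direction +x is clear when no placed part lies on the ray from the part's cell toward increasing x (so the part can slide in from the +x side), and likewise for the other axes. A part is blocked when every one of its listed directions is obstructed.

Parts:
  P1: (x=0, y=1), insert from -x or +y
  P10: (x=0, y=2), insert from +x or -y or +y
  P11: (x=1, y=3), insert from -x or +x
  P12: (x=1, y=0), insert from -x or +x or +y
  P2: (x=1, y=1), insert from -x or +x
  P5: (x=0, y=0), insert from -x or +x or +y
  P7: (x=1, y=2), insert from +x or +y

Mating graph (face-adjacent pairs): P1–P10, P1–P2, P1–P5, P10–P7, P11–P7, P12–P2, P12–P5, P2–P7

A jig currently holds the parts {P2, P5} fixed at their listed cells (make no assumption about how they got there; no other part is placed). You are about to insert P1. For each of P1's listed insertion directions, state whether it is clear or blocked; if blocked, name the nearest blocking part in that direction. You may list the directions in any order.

+y: clear; -x: clear

-x: ray from P1(0, 1) has no placed part ⇒ clear
+y: ray from P1(0, 1) has no placed part ⇒ clear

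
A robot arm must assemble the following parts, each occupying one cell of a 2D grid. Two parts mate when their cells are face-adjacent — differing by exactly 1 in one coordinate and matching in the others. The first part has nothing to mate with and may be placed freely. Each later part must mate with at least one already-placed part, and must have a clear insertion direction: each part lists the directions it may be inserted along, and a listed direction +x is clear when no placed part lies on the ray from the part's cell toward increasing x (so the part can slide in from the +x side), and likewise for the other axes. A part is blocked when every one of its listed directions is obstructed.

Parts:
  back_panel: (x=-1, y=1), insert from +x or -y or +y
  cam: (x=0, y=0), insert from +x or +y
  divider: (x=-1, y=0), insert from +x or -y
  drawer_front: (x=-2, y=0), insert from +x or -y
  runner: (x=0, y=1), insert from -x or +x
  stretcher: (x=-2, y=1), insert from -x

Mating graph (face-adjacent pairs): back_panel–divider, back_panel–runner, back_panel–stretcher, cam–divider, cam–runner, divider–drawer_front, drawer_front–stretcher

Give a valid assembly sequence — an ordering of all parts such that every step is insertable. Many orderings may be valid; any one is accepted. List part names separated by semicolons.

1. runner@(0, 1) [-x clear] — {runner}
2. back_panel@(-1, 1) [-y clear] — {back_panel, runner}
3. stretcher@(-2, 1) [-x clear] — {back_panel, runner, stretcher}
4. divider@(-1, 0) [+x clear] — {back_panel, divider, runner, stretcher}
5. drawer_front@(-2, 0) [-y clear] — {back_panel, divider, drawer_front, runner, stretcher}
6. cam@(0, 0) [+x clear] — {back_panel, cam, divider, drawer_front, runner, stretcher}

runner; back_panel; stretcher; divider; drawer_front; cam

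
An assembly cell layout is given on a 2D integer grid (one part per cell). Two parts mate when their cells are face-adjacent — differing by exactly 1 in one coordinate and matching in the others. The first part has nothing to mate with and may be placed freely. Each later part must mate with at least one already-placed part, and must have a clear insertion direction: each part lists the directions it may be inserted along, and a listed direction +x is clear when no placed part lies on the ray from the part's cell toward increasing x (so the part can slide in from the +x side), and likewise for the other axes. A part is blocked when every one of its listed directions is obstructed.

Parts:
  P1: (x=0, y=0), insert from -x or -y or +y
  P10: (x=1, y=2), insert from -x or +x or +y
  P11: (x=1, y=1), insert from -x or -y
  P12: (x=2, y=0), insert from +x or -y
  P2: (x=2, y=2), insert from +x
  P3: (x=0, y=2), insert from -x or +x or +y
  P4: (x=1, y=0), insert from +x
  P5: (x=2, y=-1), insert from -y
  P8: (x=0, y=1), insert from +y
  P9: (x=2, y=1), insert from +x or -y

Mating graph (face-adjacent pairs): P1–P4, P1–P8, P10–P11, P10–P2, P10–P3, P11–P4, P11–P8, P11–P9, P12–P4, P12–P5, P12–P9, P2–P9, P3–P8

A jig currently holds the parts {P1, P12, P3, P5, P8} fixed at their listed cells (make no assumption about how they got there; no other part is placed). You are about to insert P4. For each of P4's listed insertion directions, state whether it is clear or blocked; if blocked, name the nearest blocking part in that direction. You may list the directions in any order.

+x: blocked by P12

+x: nearest on ray is P12@(2, 0) ⇒ blocked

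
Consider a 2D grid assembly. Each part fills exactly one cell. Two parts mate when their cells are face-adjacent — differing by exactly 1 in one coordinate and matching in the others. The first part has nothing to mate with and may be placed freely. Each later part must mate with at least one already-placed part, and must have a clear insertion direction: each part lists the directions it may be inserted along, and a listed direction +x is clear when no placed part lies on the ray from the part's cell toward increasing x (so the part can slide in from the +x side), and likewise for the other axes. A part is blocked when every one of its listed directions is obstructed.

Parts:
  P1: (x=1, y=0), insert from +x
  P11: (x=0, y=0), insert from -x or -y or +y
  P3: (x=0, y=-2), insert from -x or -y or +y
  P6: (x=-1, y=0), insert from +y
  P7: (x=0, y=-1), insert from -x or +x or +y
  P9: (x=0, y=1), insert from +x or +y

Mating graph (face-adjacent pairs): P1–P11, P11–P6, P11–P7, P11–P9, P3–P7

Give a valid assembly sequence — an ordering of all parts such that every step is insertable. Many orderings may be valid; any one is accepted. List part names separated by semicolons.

P1; P11; P6; P9; P7; P3

1. P1@(1, 0) [+x clear] — {P1}
2. P11@(0, 0) [-x clear] — {P1, P11}
3. P6@(-1, 0) [+y clear] — {P1, P11, P6}
4. P9@(0, 1) [+x clear] — {P1, P11, P6, P9}
5. P7@(0, -1) [-x clear] — {P1, P11, P6, P7, P9}
6. P3@(0, -2) [-x clear] — {P1, P11, P3, P6, P7, P9}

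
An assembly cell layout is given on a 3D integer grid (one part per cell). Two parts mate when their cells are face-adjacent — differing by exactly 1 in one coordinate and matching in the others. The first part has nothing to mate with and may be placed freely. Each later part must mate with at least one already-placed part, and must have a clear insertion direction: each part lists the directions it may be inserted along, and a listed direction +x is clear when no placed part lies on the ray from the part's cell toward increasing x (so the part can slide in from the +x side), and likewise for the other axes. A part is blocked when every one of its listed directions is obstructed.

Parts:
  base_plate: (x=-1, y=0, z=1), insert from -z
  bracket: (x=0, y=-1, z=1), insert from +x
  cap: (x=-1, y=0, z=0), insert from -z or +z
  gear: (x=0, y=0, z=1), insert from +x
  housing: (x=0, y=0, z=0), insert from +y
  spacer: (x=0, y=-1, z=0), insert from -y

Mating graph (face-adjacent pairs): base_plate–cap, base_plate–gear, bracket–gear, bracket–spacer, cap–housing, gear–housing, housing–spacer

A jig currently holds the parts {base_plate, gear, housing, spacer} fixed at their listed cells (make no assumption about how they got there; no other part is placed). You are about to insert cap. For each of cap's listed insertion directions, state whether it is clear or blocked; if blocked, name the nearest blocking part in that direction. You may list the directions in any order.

+z: blocked by base_plate; -z: clear

-z: ray from cap(-1, 0, 0) has no placed part ⇒ clear
+z: nearest on ray is base_plate@(-1, 0, 1) ⇒ blocked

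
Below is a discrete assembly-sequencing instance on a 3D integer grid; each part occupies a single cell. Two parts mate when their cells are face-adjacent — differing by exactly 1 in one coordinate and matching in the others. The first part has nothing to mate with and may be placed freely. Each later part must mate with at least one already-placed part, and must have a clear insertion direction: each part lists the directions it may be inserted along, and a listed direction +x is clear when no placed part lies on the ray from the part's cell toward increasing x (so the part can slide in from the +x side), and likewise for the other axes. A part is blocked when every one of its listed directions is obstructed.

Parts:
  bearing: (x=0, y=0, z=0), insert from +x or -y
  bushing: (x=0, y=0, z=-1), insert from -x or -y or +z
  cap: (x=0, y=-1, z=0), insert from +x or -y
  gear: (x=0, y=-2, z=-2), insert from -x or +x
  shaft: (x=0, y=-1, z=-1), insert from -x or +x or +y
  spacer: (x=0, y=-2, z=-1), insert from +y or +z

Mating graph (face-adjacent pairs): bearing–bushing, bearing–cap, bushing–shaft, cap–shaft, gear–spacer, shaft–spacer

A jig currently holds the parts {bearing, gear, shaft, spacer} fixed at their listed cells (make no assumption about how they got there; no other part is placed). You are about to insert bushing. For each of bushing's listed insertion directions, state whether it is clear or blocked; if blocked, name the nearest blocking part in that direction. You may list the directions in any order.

+z: blocked by bearing; -x: clear; -y: blocked by shaft

-x: ray from bushing(0, 0, -1) has no placed part ⇒ clear
-y: nearest on ray is shaft@(0, -1, -1) ⇒ blocked
+z: nearest on ray is bearing@(0, 0, 0) ⇒ blocked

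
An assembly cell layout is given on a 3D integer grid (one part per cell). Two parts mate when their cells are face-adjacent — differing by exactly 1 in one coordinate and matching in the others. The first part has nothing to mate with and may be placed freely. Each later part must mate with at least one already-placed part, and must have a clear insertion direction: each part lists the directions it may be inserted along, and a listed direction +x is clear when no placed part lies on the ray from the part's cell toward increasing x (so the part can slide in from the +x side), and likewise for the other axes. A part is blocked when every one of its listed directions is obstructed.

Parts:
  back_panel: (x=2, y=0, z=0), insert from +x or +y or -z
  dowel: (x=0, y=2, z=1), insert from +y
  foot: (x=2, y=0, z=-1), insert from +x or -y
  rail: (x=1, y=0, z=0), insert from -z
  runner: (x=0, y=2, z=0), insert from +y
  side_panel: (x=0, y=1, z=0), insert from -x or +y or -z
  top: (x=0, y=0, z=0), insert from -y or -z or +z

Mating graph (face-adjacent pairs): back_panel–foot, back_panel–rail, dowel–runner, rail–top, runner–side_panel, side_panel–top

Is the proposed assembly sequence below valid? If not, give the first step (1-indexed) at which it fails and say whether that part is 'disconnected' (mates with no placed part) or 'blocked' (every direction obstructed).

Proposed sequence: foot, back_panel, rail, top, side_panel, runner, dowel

1. foot@(2, 0, -1) [+x clear] — {foot}
2. back_panel@(2, 0, 0) [+x clear] — {back_panel, foot}
3. rail@(1, 0, 0) [-z clear] — {back_panel, foot, rail}
4. top@(0, 0, 0) [-y clear] — {back_panel, foot, rail, top}
5. side_panel@(0, 1, 0) [-x clear] — {back_panel, foot, rail, side_panel, top}
6. runner@(0, 2, 0) [+y clear] — {back_panel, foot, rail, runner, side_panel, top}
7. dowel@(0, 2, 1) [+y clear] — {back_panel, dowel, foot, rail, runner, side_panel, top}

Valid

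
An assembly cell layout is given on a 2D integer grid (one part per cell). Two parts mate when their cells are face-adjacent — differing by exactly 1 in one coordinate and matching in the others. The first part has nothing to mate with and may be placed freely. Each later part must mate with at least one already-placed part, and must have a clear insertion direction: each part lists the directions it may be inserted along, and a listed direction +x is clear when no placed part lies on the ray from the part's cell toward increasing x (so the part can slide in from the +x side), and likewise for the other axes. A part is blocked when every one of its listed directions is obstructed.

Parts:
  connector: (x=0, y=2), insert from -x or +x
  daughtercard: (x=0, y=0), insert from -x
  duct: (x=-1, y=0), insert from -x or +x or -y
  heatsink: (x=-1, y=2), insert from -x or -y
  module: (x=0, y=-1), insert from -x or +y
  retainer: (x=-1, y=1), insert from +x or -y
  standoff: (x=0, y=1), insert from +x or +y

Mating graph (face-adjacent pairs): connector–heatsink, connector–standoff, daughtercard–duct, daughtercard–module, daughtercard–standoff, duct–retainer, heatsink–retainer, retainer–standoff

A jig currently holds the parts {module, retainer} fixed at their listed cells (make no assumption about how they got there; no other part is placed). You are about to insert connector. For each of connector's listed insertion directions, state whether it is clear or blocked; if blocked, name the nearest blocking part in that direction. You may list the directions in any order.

+x: clear; -x: clear

-x: ray from connector(0, 2) has no placed part ⇒ clear
+x: ray from connector(0, 2) has no placed part ⇒ clear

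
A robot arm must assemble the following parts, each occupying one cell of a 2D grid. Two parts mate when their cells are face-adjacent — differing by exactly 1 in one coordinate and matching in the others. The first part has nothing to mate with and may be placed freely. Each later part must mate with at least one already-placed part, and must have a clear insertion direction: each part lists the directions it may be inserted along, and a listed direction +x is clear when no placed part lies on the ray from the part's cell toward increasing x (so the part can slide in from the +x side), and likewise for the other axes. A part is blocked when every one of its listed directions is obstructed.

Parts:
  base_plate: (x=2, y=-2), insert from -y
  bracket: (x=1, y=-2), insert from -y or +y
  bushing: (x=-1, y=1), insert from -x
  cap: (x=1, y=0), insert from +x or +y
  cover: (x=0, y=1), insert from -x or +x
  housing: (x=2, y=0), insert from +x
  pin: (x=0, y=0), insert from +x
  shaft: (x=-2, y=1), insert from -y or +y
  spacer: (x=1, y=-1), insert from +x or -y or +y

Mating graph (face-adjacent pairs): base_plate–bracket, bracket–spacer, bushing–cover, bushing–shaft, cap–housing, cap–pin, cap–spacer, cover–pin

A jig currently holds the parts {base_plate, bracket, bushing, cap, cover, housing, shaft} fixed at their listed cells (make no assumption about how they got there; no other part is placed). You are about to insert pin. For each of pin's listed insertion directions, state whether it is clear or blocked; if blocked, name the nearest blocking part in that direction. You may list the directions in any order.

+x: nearest on ray is cap@(1, 0) ⇒ blocked

+x: blocked by cap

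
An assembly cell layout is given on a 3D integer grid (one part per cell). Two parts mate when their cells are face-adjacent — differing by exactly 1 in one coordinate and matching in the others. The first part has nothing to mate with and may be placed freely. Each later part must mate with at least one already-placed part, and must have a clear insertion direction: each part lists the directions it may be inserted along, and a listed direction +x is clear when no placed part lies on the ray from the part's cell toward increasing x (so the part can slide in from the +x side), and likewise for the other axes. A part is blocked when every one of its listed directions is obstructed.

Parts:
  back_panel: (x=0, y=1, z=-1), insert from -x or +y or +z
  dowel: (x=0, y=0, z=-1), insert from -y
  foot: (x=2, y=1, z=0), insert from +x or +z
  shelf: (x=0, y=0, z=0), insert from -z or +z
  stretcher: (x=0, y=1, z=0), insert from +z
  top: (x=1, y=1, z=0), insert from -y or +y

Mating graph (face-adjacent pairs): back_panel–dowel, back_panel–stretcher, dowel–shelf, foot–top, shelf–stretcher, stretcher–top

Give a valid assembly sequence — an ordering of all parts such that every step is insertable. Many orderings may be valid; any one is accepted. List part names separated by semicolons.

foot; top; stretcher; shelf; dowel; back_panel

1. foot@(2, 1, 0) [+x clear] — {foot}
2. top@(1, 1, 0) [-y clear] — {foot, top}
3. stretcher@(0, 1, 0) [+z clear] — {foot, stretcher, top}
4. shelf@(0, 0, 0) [-z clear] — {foot, shelf, stretcher, top}
5. dowel@(0, 0, -1) [-y clear] — {dowel, foot, shelf, stretcher, top}
6. back_panel@(0, 1, -1) [-x clear] — {back_panel, dowel, foot, shelf, stretcher, top}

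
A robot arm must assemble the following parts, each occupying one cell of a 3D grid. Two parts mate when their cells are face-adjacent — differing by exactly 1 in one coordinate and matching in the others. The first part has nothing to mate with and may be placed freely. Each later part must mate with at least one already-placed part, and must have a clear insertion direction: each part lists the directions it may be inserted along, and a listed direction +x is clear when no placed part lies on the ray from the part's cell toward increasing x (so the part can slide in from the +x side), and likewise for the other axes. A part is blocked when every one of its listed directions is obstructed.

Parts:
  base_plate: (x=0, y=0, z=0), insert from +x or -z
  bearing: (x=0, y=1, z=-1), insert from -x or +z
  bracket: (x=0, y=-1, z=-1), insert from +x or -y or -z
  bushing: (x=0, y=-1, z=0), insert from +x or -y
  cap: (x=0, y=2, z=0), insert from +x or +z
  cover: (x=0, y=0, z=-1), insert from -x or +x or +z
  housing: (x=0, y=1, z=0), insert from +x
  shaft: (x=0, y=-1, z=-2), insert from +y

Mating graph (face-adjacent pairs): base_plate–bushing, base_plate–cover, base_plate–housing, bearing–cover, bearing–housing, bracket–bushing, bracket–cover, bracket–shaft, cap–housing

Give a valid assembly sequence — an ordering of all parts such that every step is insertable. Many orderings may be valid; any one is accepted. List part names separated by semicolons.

base_plate; bushing; bracket; cover; bearing; housing; cap; shaft

1. base_plate@(0, 0, 0) [+x clear] — {base_plate}
2. bushing@(0, -1, 0) [+x clear] — {base_plate, bushing}
3. bracket@(0, -1, -1) [+x clear] — {base_plate, bracket, bushing}
4. cover@(0, 0, -1) [-x clear] — {base_plate, bracket, bushing, cover}
5. bearing@(0, 1, -1) [-x clear] — {base_plate, bearing, bracket, bushing, cover}
6. housing@(0, 1, 0) [+x clear] — {base_plate, bearing, bracket, bushing, cover, housing}
7. cap@(0, 2, 0) [+x clear] — {base_plate, bearing, bracket, bushing, cap, cover, housing}
8. shaft@(0, -1, -2) [+y clear] — {base_plate, bearing, bracket, bushing, cap, cover, housing, shaft}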